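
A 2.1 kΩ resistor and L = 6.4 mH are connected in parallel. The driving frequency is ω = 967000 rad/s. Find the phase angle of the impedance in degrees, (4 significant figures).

X_L = ωL = 6189 Ω
Parallel: admittances add. Y = 1/R + 1/(jωL)
Y = (0.0004762 − j0.0001616) S
|Y| = 0.0005029 S → |Z| = 1/|Y| = 1989 Ω, ∠Z = −∠Y = 18.74°

18.74°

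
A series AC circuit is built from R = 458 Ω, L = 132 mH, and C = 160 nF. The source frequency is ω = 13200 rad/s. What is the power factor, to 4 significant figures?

0.3395

X_L = ωL = 1742 Ω
X_C = 1/(ωC) = 473.5 Ω
Net reactance X = X_L − X_C = 1269 Ω
Z = 458.0 + j1269 Ω
|Z| = √(458.0² + 1269²) = 1349 Ω
∠Z = arctan(1269/458.0) = 70.15°
cos φ = cos(70.15°) = 0.3395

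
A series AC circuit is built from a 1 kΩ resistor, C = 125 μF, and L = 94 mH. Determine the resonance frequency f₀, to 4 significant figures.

ω₀ = 1/√(LC) = 1/√(0.094 × 0.000125) = 291.7 rad/s
f₀ = ω₀/(2π) = 46.43 Hz

46.43 Hz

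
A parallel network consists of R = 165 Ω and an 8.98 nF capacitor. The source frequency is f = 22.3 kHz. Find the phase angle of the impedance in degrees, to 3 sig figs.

-11.7°

ω = 2πf = 140100 rad/s
X_C = 1/(ωC) = 795 Ω
Parallel: admittances add. Y = 1/R + jωC
Y = (0.00606 + j0.00126) S
|Y| = 0.00619 S → |Z| = 1/|Y| = 162 Ω, ∠Z = −∠Y = -11.7°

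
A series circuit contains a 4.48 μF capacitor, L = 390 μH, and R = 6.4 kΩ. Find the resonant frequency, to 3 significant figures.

ω₀ = 1/√(LC) = 1/√(0.00039 × 4.48e-06) = 23920 rad/s
f₀ = ω₀/(2π) = 3.81 kHz

3.81 kHz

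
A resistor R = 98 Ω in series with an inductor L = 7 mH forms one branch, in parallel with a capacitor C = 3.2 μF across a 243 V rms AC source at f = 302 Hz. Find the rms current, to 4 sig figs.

ω = 2πf = 1898 rad/s
X_L = ωL = 13.28 Ω
X_C = 1/(ωC) = 164.7 Ω
Branch 1 (R+jX_L): Z₁ = 98.00 + j13.28 Ω, |Z₁| = 98.90 Ω
Branch 2 (−jX_C): Z₂ = −j164.7 Ω
Parallel: Z = Z₁Z₂/(Z₁+Z₂), |Z| = 90.31 Ω, ∠Z = -25.19°
I = V/|Z| = 243/90.31 = 2.691 A

2.691 A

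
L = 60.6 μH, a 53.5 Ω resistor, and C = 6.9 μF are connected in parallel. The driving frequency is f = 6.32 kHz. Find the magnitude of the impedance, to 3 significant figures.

ω = 2πf = 39710 rad/s
X_L = ωL = 2.41 Ω
X_C = 1/(ωC) = 3.65 Ω
Parallel: admittances add. Y = 1/R + 1/(jωL) + jωC
Y = (0.0187 − j0.142) S
|Y| = 0.143 S → |Z| = 1/|Y| = 7.00 Ω, ∠Z = −∠Y = 82.5°

7.00 Ω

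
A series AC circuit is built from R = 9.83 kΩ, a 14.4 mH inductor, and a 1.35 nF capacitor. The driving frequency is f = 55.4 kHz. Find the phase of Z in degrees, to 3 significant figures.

ω = 2πf = 348100 rad/s
X_L = ωL = 5010 Ω
X_C = 1/(ωC) = 2130 Ω
Net reactance X = X_L − X_C = 2880 Ω
Z = 9830 + j2880 Ω
|Z| = √(9830² + 2880²) = 10200 Ω
∠Z = arctan(2880/9830) = 16.4°

16.4°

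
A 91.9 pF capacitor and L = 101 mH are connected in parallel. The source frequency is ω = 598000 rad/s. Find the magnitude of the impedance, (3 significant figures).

X_L = ωL = 60400 Ω
X_C = 1/(ωC) = 18200 Ω
Parallel: admittances add. Y = 1/(jωL) + jωC
Y = (0 + j3.84e-05) S
|Y| = 3.84e-05 S → |Z| = 1/|Y| = 26000 Ω, ∠Z = −∠Y = -90.0°

26000 Ω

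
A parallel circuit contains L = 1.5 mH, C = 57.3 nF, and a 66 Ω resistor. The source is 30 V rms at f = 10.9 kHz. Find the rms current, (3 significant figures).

487 mA

ω = 2πf = 68490 rad/s
X_L = ωL = 103 Ω
X_C = 1/(ωC) = 255 Ω
Parallel: admittances add. Y = 1/R + 1/(jωL) + jωC
Y = (0.0152 − j0.00581) S
|Y| = 0.0162 S → |Z| = 1/|Y| = 61.6 Ω, ∠Z = −∠Y = 21.0°
I = V/|Z| = 30/61.6 = 487 mA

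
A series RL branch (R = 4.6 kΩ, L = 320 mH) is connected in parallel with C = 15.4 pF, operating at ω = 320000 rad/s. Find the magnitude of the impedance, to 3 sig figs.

207000 Ω

X_L = ωL = 102000 Ω
X_C = 1/(ωC) = 203000 Ω
Branch 1 (R+jX_L): Z₁ = 4600 + j102000 Ω, |Z₁| = 103000 Ω
Branch 2 (−jX_C): Z₂ = −j203000 Ω
Parallel: Z = Z₁Z₂/(Z₁+Z₂), |Z| = 207000 Ω, ∠Z = 84.8°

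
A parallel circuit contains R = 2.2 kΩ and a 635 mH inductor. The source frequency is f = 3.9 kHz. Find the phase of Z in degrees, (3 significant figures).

ω = 2πf = 24500 rad/s
X_L = ωL = 15600 Ω
Parallel: admittances add. Y = 1/R + 1/(jωL)
Y = (0.000455 − j6.43e-05) S
|Y| = 0.000459 S → |Z| = 1/|Y| = 2180 Ω, ∠Z = −∠Y = 8.05°

8.05°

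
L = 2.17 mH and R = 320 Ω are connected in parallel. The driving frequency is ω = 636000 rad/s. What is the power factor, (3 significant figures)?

X_L = ωL = 1380 Ω
Parallel: admittances add. Y = 1/R + 1/(jωL)
Y = (0.00313 − j0.000725) S
|Y| = 0.00321 S → |Z| = 1/|Y| = 312 Ω, ∠Z = −∠Y = 13.1°
cos φ = cos(13.1°) = 0.974

0.974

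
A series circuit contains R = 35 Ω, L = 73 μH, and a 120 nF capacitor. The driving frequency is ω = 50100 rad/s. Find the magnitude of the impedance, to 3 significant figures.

X_L = ωL = 3.66 Ω
X_C = 1/(ωC) = 166 Ω
Net reactance X = X_L − X_C = -163 Ω
Z = 35.0 − j163 Ω
|Z| = √(35.0² + 163²) = 166 Ω

166 Ω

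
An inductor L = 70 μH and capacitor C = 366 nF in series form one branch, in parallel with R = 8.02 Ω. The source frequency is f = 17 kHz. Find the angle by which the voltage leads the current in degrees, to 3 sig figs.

ω = 2πf = 106800 rad/s
X_L = ωL = 7.48 Ω
X_C = 1/(ωC) = 25.6 Ω
Branch 1: Z₁ = R = 8.02 Ω
Branch 2 (series LC): Z₂ = j(X_L − X_C) = −j18.1 Ω
Parallel: Z = Z₁Z₂/(Z₁+Z₂), |Z| = 7.33 Ω, ∠Z = -23.9°

-23.9°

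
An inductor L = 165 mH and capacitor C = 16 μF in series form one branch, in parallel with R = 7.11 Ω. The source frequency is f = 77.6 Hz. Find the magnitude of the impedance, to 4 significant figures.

7.032 Ω

ω = 2πf = 487.6 rad/s
X_L = ωL = 80.45 Ω
X_C = 1/(ωC) = 128.2 Ω
Branch 1: Z₁ = R = 7.110 Ω
Branch 2 (series LC): Z₂ = j(X_L − X_C) = −j47.74 Ω
Parallel: Z = Z₁Z₂/(Z₁+Z₂), |Z| = 7.032 Ω, ∠Z = -8.472°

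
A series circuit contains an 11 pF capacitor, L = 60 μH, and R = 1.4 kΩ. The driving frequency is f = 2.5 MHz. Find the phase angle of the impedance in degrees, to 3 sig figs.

ω = 2πf = 1.571e+07 rad/s
X_L = ωL = 942 Ω
X_C = 1/(ωC) = 5790 Ω
Net reactance X = X_L − X_C = -4840 Ω
Z = 1400 − j4840 Ω
|Z| = √(1400² + 4840²) = 5040 Ω
∠Z = arctan(-4840/1400) = -73.9°

-73.9°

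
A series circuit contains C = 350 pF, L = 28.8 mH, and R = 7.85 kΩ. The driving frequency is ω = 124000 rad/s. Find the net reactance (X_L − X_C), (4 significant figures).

X_L = ωL = 3571 Ω
X_C = 1/(ωC) = 23040 Ω
X = 3571 − 23040 = -19470 Ω

-19470 Ω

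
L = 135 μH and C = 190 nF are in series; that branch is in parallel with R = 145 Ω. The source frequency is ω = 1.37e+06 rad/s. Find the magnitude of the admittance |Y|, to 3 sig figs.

X_L = ωL = 185 Ω
X_C = 1/(ωC) = 3.84 Ω
Branch 1: Z₁ = R = 145 Ω
Branch 2 (series LC): Z₂ = j(X_L − X_C) = j181 Ω
Parallel: Z = Z₁Z₂/(Z₁+Z₂), |Z| = 113 Ω, ∠Z = 38.7°
|Y| = 1/|Z| = 8.83 mS

8.83 mS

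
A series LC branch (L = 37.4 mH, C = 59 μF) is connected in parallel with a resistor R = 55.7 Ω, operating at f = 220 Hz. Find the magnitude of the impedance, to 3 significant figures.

32.2 Ω

ω = 2πf = 1382 rad/s
X_L = ωL = 51.7 Ω
X_C = 1/(ωC) = 12.3 Ω
Branch 1: Z₁ = R = 55.7 Ω
Branch 2 (series LC): Z₂ = j(X_L − X_C) = j39.4 Ω
Parallel: Z = Z₁Z₂/(Z₁+Z₂), |Z| = 32.2 Ω, ∠Z = 54.7°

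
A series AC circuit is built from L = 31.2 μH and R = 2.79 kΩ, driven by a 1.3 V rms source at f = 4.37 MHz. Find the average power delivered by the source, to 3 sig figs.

554 μW

ω = 2πf = 2.746e+07 rad/s
X_L = ωL = 857 Ω
Z = 2790 + j857 Ω
|Z| = √(2790² + 857²) = 2920 Ω
∠Z = arctan(857/2790) = 17.1°
I = V/|Z| = 445 μA
P = VI cos φ = 1.3 × 0.000445 × cos(17.1°) = 554 μW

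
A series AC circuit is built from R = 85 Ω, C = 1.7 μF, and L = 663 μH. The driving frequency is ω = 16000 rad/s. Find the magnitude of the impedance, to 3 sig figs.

88.9 Ω

X_L = ωL = 10.6 Ω
X_C = 1/(ωC) = 36.8 Ω
Net reactance X = X_L − X_C = -26.2 Ω
Z = 85.0 − j26.2 Ω
|Z| = √(85.0² + 26.2²) = 88.9 Ω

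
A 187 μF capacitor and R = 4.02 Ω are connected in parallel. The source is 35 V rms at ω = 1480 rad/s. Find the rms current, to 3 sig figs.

13.0 A

X_C = 1/(ωC) = 3.61 Ω
Parallel: admittances add. Y = 1/R + jωC
Y = (0.249 + j0.277) S
|Y| = 0.372 S → |Z| = 1/|Y| = 2.69 Ω, ∠Z = −∠Y = -48.1°
I = V/|Z| = 35/2.69 = 13.0 A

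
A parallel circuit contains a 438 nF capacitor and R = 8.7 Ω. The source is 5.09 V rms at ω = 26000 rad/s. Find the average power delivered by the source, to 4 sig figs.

2.978 W

X_C = 1/(ωC) = 87.81 Ω
Parallel: admittances add. Y = 1/R + jωC
Y = (0.1149 + j0.01139) S
|Y| = 0.1155 S → |Z| = 1/|Y| = 8.658 Ω, ∠Z = −∠Y = -5.658°
I = V/|Z| = 587.9 mA
P = VI cos φ = 5.09 × 0.5879 × cos(-5.658°) = 2.978 W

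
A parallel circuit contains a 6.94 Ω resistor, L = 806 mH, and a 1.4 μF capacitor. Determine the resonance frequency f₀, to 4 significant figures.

149.8 Hz

ω₀ = 1/√(LC) = 1/√(0.806 × 1.4e-06) = 941.4 rad/s
f₀ = ω₀/(2π) = 149.8 Hz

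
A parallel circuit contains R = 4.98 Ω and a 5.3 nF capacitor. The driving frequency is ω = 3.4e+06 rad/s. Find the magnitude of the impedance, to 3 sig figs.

X_C = 1/(ωC) = 55.5 Ω
Parallel: admittances add. Y = 1/R + jωC
Y = (0.201 + j0.0180) S
|Y| = 0.202 S → |Z| = 1/|Y| = 4.96 Ω, ∠Z = −∠Y = -5.13°

4.96 Ω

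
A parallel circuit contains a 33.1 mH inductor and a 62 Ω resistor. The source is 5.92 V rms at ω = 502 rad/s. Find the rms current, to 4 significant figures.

X_L = ωL = 16.62 Ω
Parallel: admittances add. Y = 1/R + 1/(jωL)
Y = (0.01613 − j0.06018) S
|Y| = 0.06231 S → |Z| = 1/|Y| = 16.05 Ω, ∠Z = −∠Y = 75.00°
I = V/|Z| = 5.92/16.05 = 368.9 mA

368.9 mA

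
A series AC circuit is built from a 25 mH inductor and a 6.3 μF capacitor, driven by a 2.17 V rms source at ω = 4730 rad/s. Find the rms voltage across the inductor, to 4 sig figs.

X_L = ωL = 118.2 Ω
X_C = 1/(ωC) = 33.56 Ω
Net reactance X = X_L − X_C = 84.69 Ω
Z = j84.69 Ω
|Z| = √(0² + 84.69²) = 84.69 Ω
I = V/|Z| = 25.62 mA
V_L = I·|Z_L| = 0.02562 × 118.2 = 3.030 V

3.030 V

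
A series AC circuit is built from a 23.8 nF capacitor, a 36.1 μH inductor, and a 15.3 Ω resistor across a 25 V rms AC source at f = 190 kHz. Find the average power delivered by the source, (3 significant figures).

32.3 W

ω = 2πf = 1.194e+06 rad/s
X_L = ωL = 43.1 Ω
X_C = 1/(ωC) = 35.2 Ω
Net reactance X = X_L − X_C = 7.90 Ω
Z = 15.3 + j7.90 Ω
|Z| = √(15.3² + 7.90²) = 17.2 Ω
∠Z = arctan(7.90/15.3) = 27.3°
I = V/|Z| = 1.45 A
P = VI cos φ = 25 × 1.45 × cos(27.3°) = 32.3 W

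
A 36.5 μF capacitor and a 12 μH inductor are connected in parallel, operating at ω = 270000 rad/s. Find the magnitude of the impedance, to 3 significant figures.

X_L = ωL = 3.24 Ω
X_C = 1/(ωC) = 0.101 Ω
Parallel: admittances add. Y = 1/(jωL) + jωC
Y = (0 + j9.55) S
|Y| = 9.55 S → |Z| = 1/|Y| = 0.105 Ω, ∠Z = −∠Y = -90.0°

0.105 Ω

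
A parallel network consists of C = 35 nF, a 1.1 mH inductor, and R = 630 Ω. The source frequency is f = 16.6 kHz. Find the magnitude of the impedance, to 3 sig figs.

ω = 2πf = 104300 rad/s
X_L = ωL = 115 Ω
X_C = 1/(ωC) = 274 Ω
Parallel: admittances add. Y = 1/R + 1/(jωL) + jωC
Y = (0.00159 − j0.00507) S
|Y| = 0.00531 S → |Z| = 1/|Y| = 188 Ω, ∠Z = −∠Y = 72.6°

188 Ω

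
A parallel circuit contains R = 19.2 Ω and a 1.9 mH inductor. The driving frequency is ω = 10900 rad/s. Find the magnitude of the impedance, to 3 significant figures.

14.1 Ω

X_L = ωL = 20.7 Ω
Parallel: admittances add. Y = 1/R + 1/(jωL)
Y = (0.0521 − j0.0483) S
|Y| = 0.0710 S → |Z| = 1/|Y| = 14.1 Ω, ∠Z = −∠Y = 42.8°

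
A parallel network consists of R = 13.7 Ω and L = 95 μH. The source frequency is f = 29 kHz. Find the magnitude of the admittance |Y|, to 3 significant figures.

ω = 2πf = 182200 rad/s
X_L = ωL = 17.3 Ω
Parallel: admittances add. Y = 1/R + 1/(jωL)
Y = (0.0730 − j0.0578) S
|Y| = 0.0931 S → |Z| = 1/|Y| = 10.7 Ω, ∠Z = −∠Y = 38.4°

93.1 mS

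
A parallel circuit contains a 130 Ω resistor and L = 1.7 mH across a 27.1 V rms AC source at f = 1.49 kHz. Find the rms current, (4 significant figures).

ω = 2πf = 9362 rad/s
X_L = ωL = 15.92 Ω
Parallel: admittances add. Y = 1/R + 1/(jωL)
Y = (0.007692 − j0.06283) S
|Y| = 0.06330 S → |Z| = 1/|Y| = 15.80 Ω, ∠Z = −∠Y = 83.02°
I = V/|Z| = 27.1/15.80 = 1.715 A

1.715 A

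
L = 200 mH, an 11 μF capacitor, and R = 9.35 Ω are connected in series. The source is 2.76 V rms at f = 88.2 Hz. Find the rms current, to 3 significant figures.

51.1 mA

ω = 2πf = 554.2 rad/s
X_L = ωL = 111 Ω
X_C = 1/(ωC) = 164 Ω
Net reactance X = X_L − X_C = -53.2 Ω
Z = 9.35 − j53.2 Ω
|Z| = √(9.35² + 53.2²) = 54.0 Ω
I = V/|Z| = 2.76/54.0 = 51.1 mA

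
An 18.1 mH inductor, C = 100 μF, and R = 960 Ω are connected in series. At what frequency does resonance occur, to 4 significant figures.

ω₀ = 1/√(LC) = 1/√(0.0181 × 0.0001) = 743.3 rad/s
f₀ = ω₀/(2π) = 118.3 Hz

118.3 Hz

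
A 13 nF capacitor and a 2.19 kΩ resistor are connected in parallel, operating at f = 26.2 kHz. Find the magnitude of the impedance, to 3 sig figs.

ω = 2πf = 164600 rad/s
X_C = 1/(ωC) = 467 Ω
Parallel: admittances add. Y = 1/R + jωC
Y = (0.000457 + j0.00214) S
|Y| = 0.00219 S → |Z| = 1/|Y| = 457 Ω, ∠Z = −∠Y = -78.0°

457 Ω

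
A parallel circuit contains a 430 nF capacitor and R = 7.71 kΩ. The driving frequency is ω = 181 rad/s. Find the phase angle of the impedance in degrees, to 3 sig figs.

X_C = 1/(ωC) = 12800 Ω
Parallel: admittances add. Y = 1/R + jωC
Y = (0.000130 + j7.78e-05) S
|Y| = 0.000151 S → |Z| = 1/|Y| = 6610 Ω, ∠Z = −∠Y = -31.0°

-31.0°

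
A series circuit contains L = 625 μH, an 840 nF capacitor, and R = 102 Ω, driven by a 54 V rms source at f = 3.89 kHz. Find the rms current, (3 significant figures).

ω = 2πf = 24440 rad/s
X_L = ωL = 15.3 Ω
X_C = 1/(ωC) = 48.7 Ω
Net reactance X = X_L − X_C = -33.4 Ω
Z = 102 − j33.4 Ω
|Z| = √(102² + 33.4²) = 107 Ω
I = V/|Z| = 54/107 = 503 mA

503 mA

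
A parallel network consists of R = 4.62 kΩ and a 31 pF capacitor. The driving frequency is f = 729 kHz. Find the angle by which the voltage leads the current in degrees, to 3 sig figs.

ω = 2πf = 4.58e+06 rad/s
X_C = 1/(ωC) = 7040 Ω
Parallel: admittances add. Y = 1/R + jωC
Y = (0.000216 + j0.000142) S
|Y| = 0.000259 S → |Z| = 1/|Y| = 3860 Ω, ∠Z = −∠Y = -33.3°

-33.3°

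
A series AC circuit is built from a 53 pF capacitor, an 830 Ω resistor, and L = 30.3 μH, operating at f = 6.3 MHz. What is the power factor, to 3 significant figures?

ω = 2πf = 3.958e+07 rad/s
X_L = ωL = 1200 Ω
X_C = 1/(ωC) = 477 Ω
Net reactance X = X_L − X_C = 723 Ω
Z = 830 + j723 Ω
|Z| = √(830² + 723²) = 1100 Ω
∠Z = arctan(723/830) = 41.0°
cos φ = cos(41.0°) = 0.754

0.754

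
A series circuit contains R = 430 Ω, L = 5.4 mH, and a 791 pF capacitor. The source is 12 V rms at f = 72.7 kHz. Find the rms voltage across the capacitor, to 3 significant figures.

ω = 2πf = 456800 rad/s
X_L = ωL = 2470 Ω
X_C = 1/(ωC) = 2770 Ω
Net reactance X = X_L − X_C = -301 Ω
Z = 430 − j301 Ω
|Z| = √(430² + 301²) = 525 Ω
I = V/|Z| = 22.9 mA
V_C = I·|Z_C| = 0.0229 × 2770 = 63.3 V

63.3 V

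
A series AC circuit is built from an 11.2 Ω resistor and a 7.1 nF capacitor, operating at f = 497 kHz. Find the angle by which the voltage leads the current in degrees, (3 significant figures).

ω = 2πf = 3.123e+06 rad/s
X_C = 1/(ωC) = 45.1 Ω
Z = 11.2 − j45.1 Ω
|Z| = √(11.2² + 45.1²) = 46.5 Ω
∠Z = arctan(-45.1/11.2) = -76.1°

-76.1°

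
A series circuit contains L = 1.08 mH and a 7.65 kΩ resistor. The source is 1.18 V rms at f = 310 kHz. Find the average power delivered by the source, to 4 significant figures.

169.2 μW

ω = 2πf = 1.948e+06 rad/s
X_L = ωL = 2104 Ω
Z = 7650 + j2104 Ω
|Z| = √(7650² + 2104²) = 7934 Ω
∠Z = arctan(2104/7650) = 15.38°
I = V/|Z| = 148.7 μA
P = VI cos φ = 1.18 × 0.0001487 × cos(15.38°) = 169.2 μW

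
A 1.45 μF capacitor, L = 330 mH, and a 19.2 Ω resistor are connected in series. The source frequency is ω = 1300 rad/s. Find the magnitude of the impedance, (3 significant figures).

103 Ω

X_L = ωL = 429 Ω
X_C = 1/(ωC) = 531 Ω
Net reactance X = X_L − X_C = -102 Ω
Z = 19.2 − j102 Ω
|Z| = √(19.2² + 102²) = 103 Ω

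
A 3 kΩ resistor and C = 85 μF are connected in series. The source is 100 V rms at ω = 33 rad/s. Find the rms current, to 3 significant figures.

X_C = 1/(ωC) = 357 Ω
Z = 3000 − j357 Ω
|Z| = √(3000² + 357²) = 3020 Ω
I = V/|Z| = 100/3020 = 33.1 mA

33.1 mA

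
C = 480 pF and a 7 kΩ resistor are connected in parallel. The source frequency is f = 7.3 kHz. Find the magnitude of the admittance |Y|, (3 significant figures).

ω = 2πf = 45870 rad/s
X_C = 1/(ωC) = 45400 Ω
Parallel: admittances add. Y = 1/R + jωC
Y = (0.000143 + j2.2e-05) S
|Y| = 0.000145 S → |Z| = 1/|Y| = 6920 Ω, ∠Z = −∠Y = -8.76°

145 μS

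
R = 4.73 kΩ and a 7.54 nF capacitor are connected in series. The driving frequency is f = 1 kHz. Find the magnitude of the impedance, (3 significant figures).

21600 Ω

ω = 2πf = 6283 rad/s
X_C = 1/(ωC) = 21100 Ω
Z = 4730 − j21100 Ω
|Z| = √(4730² + 21100²) = 21600 Ω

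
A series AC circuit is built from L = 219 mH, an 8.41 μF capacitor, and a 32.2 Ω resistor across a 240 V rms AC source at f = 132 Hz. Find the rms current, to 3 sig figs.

ω = 2πf = 829.4 rad/s
X_L = ωL = 182 Ω
X_C = 1/(ωC) = 143 Ω
Net reactance X = X_L − X_C = 38.3 Ω
Z = 32.2 + j38.3 Ω
|Z| = √(32.2² + 38.3²) = 50.0 Ω
I = V/|Z| = 240/50.0 = 4.80 A

4.80 A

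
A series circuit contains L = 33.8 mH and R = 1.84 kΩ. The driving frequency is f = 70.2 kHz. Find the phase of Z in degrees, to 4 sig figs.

82.96°

ω = 2πf = 441100 rad/s
X_L = ωL = 14910 Ω
Z = 1840 + j14910 Ω
|Z| = √(1840² + 14910²) = 15020 Ω
∠Z = arctan(14910/1840) = 82.96°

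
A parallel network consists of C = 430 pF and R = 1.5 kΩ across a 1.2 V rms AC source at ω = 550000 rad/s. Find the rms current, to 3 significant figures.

X_C = 1/(ωC) = 4230 Ω
Parallel: admittances add. Y = 1/R + jωC
Y = (0.000667 + j0.000237) S
|Y| = 0.000707 S → |Z| = 1/|Y| = 1410 Ω, ∠Z = −∠Y = -19.5°
I = V/|Z| = 1.2/1410 = 849 μA

849 μA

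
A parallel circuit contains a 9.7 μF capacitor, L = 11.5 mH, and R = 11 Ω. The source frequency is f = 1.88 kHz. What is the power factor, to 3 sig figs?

ω = 2πf = 11810 rad/s
X_L = ωL = 136 Ω
X_C = 1/(ωC) = 8.73 Ω
Parallel: admittances add. Y = 1/R + 1/(jωL) + jωC
Y = (0.0909 + j0.107) S
|Y| = 0.141 S → |Z| = 1/|Y| = 7.11 Ω, ∠Z = −∠Y = -49.7°
cos φ = cos(-49.7°) = 0.647

0.647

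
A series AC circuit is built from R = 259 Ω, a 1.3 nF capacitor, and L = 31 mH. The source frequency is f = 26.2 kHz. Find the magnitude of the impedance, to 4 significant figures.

502.3 Ω

ω = 2πf = 164600 rad/s
X_L = ωL = 5103 Ω
X_C = 1/(ωC) = 4673 Ω
Net reactance X = X_L − X_C = 430.4 Ω
Z = 259.0 + j430.4 Ω
|Z| = √(259.0² + 430.4²) = 502.3 Ω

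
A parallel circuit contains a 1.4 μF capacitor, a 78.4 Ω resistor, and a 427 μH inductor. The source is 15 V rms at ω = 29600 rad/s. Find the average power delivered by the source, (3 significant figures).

X_L = ωL = 12.6 Ω
X_C = 1/(ωC) = 24.1 Ω
Parallel: admittances add. Y = 1/R + 1/(jωL) + jωC
Y = (0.0128 − j0.0377) S
|Y| = 0.0398 S → |Z| = 1/|Y| = 25.1 Ω, ∠Z = −∠Y = 71.3°
I = V/|Z| = 597 mA
P = VI cos φ = 15 × 0.597 × cos(71.3°) = 2.87 W

2.87 W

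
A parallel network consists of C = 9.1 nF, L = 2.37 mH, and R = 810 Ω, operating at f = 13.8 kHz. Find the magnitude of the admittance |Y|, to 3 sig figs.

ω = 2πf = 86710 rad/s
X_L = ωL = 205 Ω
X_C = 1/(ωC) = 1270 Ω
Parallel: admittances add. Y = 1/R + 1/(jωL) + jωC
Y = (0.00123 − j0.00408) S
|Y| = 0.00426 S → |Z| = 1/|Y| = 235 Ω, ∠Z = −∠Y = 73.2°

4.26 mS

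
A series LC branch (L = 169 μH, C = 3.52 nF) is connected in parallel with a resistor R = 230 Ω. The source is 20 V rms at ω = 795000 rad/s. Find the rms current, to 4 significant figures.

X_L = ωL = 134.4 Ω
X_C = 1/(ωC) = 357.3 Ω
Branch 1: Z₁ = R = 230.0 Ω
Branch 2 (series LC): Z₂ = j(X_L − X_C) = −j223.0 Ω
Parallel: Z = Z₁Z₂/(Z₁+Z₂), |Z| = 160.1 Ω, ∠Z = -45.89°
I = V/|Z| = 20/160.1 = 124.9 mA

124.9 mA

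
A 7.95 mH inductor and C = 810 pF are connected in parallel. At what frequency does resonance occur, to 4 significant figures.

62.72 kHz

ω₀ = 1/√(LC) = 1/√(0.00795 × 8.1e-10) = 394100 rad/s
f₀ = ω₀/(2π) = 62.72 kHz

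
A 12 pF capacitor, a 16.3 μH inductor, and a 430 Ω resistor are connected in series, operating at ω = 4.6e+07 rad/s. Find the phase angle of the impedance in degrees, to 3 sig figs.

-68.0°

X_L = ωL = 750 Ω
X_C = 1/(ωC) = 1810 Ω
Net reactance X = X_L − X_C = -1060 Ω
Z = 430 − j1060 Ω
|Z| = √(430² + 1060²) = 1150 Ω
∠Z = arctan(-1060/430) = -68.0°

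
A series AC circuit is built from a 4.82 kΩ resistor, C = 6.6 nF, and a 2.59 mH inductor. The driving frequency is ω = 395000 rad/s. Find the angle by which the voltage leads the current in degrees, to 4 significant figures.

X_L = ωL = 1023 Ω
X_C = 1/(ωC) = 383.6 Ω
Net reactance X = X_L − X_C = 639.5 Ω
Z = 4820 + j639.5 Ω
|Z| = √(4820² + 639.5²) = 4862 Ω
∠Z = arctan(639.5/4820) = 7.557°

7.557°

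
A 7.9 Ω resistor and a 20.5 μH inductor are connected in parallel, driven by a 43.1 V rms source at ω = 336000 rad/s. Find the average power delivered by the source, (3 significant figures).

235 W

X_L = ωL = 6.89 Ω
Parallel: admittances add. Y = 1/R + 1/(jωL)
Y = (0.127 − j0.145) S
|Y| = 0.193 S → |Z| = 1/|Y| = 5.19 Ω, ∠Z = −∠Y = 48.9°
I = V/|Z| = 8.30 A
P = VI cos φ = 43.1 × 8.30 × cos(48.9°) = 235 W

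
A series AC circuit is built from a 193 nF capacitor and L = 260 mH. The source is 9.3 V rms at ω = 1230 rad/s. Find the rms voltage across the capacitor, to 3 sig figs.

X_L = ωL = 320 Ω
X_C = 1/(ωC) = 4210 Ω
Net reactance X = X_L − X_C = -3890 Ω
Z = − j3890 Ω
|Z| = √(0² + 3890²) = 3890 Ω
I = V/|Z| = 2.39 mA
V_C = I·|Z_C| = 0.00239 × 4210 = 10.1 V

10.1 V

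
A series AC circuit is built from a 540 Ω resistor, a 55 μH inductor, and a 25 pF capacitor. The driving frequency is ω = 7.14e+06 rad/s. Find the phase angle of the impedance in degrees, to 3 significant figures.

X_L = ωL = 393 Ω
X_C = 1/(ωC) = 5600 Ω
Net reactance X = X_L − X_C = -5210 Ω
Z = 540 − j5210 Ω
|Z| = √(540² + 5210²) = 5240 Ω
∠Z = arctan(-5210/540) = -84.1°

-84.1°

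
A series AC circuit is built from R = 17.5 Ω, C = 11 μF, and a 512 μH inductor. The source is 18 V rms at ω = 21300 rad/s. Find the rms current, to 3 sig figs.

X_L = ωL = 10.9 Ω
X_C = 1/(ωC) = 4.27 Ω
Net reactance X = X_L − X_C = 6.64 Ω
Z = 17.5 + j6.64 Ω
|Z| = √(17.5² + 6.64²) = 18.7 Ω
I = V/|Z| = 18/18.7 = 962 mA

962 mA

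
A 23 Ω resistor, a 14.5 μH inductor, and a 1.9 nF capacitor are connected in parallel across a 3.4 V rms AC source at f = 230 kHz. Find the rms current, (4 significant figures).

ω = 2πf = 1.445e+06 rad/s
X_L = ωL = 20.95 Ω
X_C = 1/(ωC) = 364.2 Ω
Parallel: admittances add. Y = 1/R + 1/(jωL) + jωC
Y = (0.04348 − j0.04498) S
|Y| = 0.06256 S → |Z| = 1/|Y| = 15.99 Ω, ∠Z = −∠Y = 45.97°
I = V/|Z| = 3.4/15.99 = 212.7 mA

212.7 mA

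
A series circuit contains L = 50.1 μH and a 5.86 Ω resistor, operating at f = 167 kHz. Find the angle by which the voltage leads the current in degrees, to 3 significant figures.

ω = 2πf = 1.049e+06 rad/s
X_L = ωL = 52.6 Ω
Z = 5.86 + j52.6 Ω
|Z| = √(5.86² + 52.6²) = 52.9 Ω
∠Z = arctan(52.6/5.86) = 83.6°

83.6°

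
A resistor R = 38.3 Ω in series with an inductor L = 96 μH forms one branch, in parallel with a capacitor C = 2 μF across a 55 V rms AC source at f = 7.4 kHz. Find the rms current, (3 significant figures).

5.15 A

ω = 2πf = 46500 rad/s
X_L = ωL = 4.46 Ω
X_C = 1/(ωC) = 10.8 Ω
Branch 1 (R+jX_L): Z₁ = 38.3 + j4.46 Ω, |Z₁| = 38.6 Ω
Branch 2 (−jX_C): Z₂ = −j10.8 Ω
Parallel: Z = Z₁Z₂/(Z₁+Z₂), |Z| = 10.7 Ω, ∠Z = -74.0°
I = V/|Z| = 55/10.7 = 5.15 A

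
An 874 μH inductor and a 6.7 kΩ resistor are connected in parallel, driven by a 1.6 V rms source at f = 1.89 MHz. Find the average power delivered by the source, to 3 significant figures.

ω = 2πf = 1.188e+07 rad/s
X_L = ωL = 10400 Ω
Parallel: admittances add. Y = 1/R + 1/(jωL)
Y = (0.000149 − j9.63e-05) S
|Y| = 0.000178 S → |Z| = 1/|Y| = 5630 Ω, ∠Z = −∠Y = 32.8°
I = V/|Z| = 284 μA
P = VI cos φ = 1.6 × 0.000284 × cos(32.8°) = 382 μW

382 μW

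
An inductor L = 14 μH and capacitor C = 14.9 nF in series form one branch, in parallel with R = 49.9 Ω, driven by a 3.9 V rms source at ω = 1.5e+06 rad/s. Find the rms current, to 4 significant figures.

X_L = ωL = 21.00 Ω
X_C = 1/(ωC) = 44.74 Ω
Branch 1: Z₁ = R = 49.90 Ω
Branch 2 (series LC): Z₂ = j(X_L − X_C) = −j23.74 Ω
Parallel: Z = Z₁Z₂/(Z₁+Z₂), |Z| = 21.44 Ω, ∠Z = -64.55°
I = V/|Z| = 3.9/21.44 = 181.9 mA

181.9 mA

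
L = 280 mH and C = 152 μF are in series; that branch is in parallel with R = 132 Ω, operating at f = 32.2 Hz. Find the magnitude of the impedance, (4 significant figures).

ω = 2πf = 202.3 rad/s
X_L = ωL = 56.65 Ω
X_C = 1/(ωC) = 32.52 Ω
Branch 1: Z₁ = R = 132.0 Ω
Branch 2 (series LC): Z₂ = j(X_L − X_C) = j24.13 Ω
Parallel: Z = Z₁Z₂/(Z₁+Z₂), |Z| = 23.74 Ω, ∠Z = 79.64°

23.74 Ω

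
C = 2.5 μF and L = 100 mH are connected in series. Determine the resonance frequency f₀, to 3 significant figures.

ω₀ = 1/√(LC) = 1/√(0.1 × 2.5e-06) = 2000 rad/s
f₀ = ω₀/(2π) = 318 Hz

318 Hz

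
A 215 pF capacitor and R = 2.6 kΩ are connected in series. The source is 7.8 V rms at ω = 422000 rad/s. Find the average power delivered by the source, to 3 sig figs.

X_C = 1/(ωC) = 11000 Ω
Z = 2600 − j11000 Ω
|Z| = √(2600² + 11000²) = 11300 Ω
∠Z = arctan(-11000/2600) = -76.7°
I = V/|Z| = 689 μA
P = VI cos φ = 7.8 × 0.000689 × cos(-76.7°) = 1.23 mW

1.23 mW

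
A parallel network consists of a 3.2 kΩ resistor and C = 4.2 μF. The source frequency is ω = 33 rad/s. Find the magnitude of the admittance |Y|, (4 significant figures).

341.9 μS

X_C = 1/(ωC) = 7215 Ω
Parallel: admittances add. Y = 1/R + jωC
Y = (0.0003125 + j0.0001386) S
|Y| = 0.0003419 S → |Z| = 1/|Y| = 2925 Ω, ∠Z = −∠Y = -23.92°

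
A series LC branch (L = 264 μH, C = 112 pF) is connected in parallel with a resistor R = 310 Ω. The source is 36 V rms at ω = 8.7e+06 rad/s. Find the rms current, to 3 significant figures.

120 mA

X_L = ωL = 2300 Ω
X_C = 1/(ωC) = 1030 Ω
Branch 1: Z₁ = R = 310 Ω
Branch 2 (series LC): Z₂ = j(X_L − X_C) = j1270 Ω
Parallel: Z = Z₁Z₂/(Z₁+Z₂), |Z| = 301 Ω, ∠Z = 13.7°
I = V/|Z| = 36/301 = 120 mA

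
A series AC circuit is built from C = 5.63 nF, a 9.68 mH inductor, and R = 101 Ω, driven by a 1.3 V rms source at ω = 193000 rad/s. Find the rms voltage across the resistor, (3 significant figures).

X_L = ωL = 1870 Ω
X_C = 1/(ωC) = 920 Ω
Net reactance X = X_L − X_C = 948 Ω
Z = 101 + j948 Ω
|Z| = √(101² + 948²) = 953 Ω
I = V/|Z| = 1.36 mA
V_R = I·|Z_R| = 0.00136 × 101 = 0.138 V

0.138 V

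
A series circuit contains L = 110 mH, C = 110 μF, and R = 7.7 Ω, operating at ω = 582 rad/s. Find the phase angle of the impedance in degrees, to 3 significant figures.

81.0°

X_L = ωL = 64.0 Ω
X_C = 1/(ωC) = 15.6 Ω
Net reactance X = X_L − X_C = 48.4 Ω
Z = 7.70 + j48.4 Ω
|Z| = √(7.70² + 48.4²) = 49.0 Ω
∠Z = arctan(48.4/7.70) = 81.0°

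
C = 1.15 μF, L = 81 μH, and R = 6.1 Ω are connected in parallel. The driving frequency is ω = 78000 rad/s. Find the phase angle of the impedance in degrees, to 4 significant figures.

X_L = ωL = 6.318 Ω
X_C = 1/(ωC) = 11.15 Ω
Parallel: admittances add. Y = 1/R + 1/(jωL) + jωC
Y = (0.1639 − j0.06858) S
|Y| = 0.1777 S → |Z| = 1/|Y| = 5.627 Ω, ∠Z = −∠Y = 22.70°

22.70°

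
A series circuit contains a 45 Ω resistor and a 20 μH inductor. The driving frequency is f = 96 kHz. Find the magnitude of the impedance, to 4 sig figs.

ω = 2πf = 603200 rad/s
X_L = ωL = 12.06 Ω
Z = 45.00 + j12.06 Ω
|Z| = √(45.00² + 12.06²) = 46.59 Ω

46.59 Ω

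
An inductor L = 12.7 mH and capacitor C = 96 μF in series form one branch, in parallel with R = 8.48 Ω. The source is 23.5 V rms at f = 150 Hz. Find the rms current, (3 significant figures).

25.8 A

ω = 2πf = 942.5 rad/s
X_L = ωL = 12.0 Ω
X_C = 1/(ωC) = 11.1 Ω
Branch 1: Z₁ = R = 8.48 Ω
Branch 2 (series LC): Z₂ = j(X_L − X_C) = j0.917 Ω
Parallel: Z = Z₁Z₂/(Z₁+Z₂), |Z| = 0.912 Ω, ∠Z = 83.8°
I = V/|Z| = 23.5/0.912 = 25.8 A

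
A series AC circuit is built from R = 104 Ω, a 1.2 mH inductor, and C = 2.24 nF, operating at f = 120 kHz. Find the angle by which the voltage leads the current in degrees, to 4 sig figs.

ω = 2πf = 754000 rad/s
X_L = ωL = 904.8 Ω
X_C = 1/(ωC) = 592.1 Ω
Net reactance X = X_L − X_C = 312.7 Ω
Z = 104.0 + j312.7 Ω
|Z| = √(104.0² + 312.7²) = 329.5 Ω
∠Z = arctan(312.7/104.0) = 71.60°

71.60°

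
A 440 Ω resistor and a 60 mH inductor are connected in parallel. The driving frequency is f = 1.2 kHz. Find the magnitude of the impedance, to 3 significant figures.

315 Ω

ω = 2πf = 7540 rad/s
X_L = ωL = 452 Ω
Parallel: admittances add. Y = 1/R + 1/(jωL)
Y = (0.00227 − j0.00221) S
|Y| = 0.00317 S → |Z| = 1/|Y| = 315 Ω, ∠Z = −∠Y = 44.2°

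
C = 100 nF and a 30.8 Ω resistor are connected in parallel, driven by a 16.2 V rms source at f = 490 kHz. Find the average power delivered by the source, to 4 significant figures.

ω = 2πf = 3.079e+06 rad/s
X_C = 1/(ωC) = 3.248 Ω
Parallel: admittances add. Y = 1/R + jωC
Y = (0.03247 + j0.3079) S
|Y| = 0.3096 S → |Z| = 1/|Y| = 3.230 Ω, ∠Z = −∠Y = -83.98°
I = V/|Z| = 5.015 A
P = VI cos φ = 16.2 × 5.015 × cos(-83.98°) = 8.521 W

8.521 W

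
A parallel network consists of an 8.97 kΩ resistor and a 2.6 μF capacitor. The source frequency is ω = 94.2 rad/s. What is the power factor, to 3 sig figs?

0.414

X_C = 1/(ωC) = 4080 Ω
Parallel: admittances add. Y = 1/R + jωC
Y = (0.000111 + j0.000245) S
|Y| = 0.000269 S → |Z| = 1/|Y| = 3720 Ω, ∠Z = −∠Y = -65.5°
cos φ = cos(-65.5°) = 0.414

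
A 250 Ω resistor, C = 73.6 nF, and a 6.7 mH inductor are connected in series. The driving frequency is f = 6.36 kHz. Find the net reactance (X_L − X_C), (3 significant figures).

-72.3 Ω

ω = 2πf = 39960 rad/s
X_L = ωL = 268 Ω
X_C = 1/(ωC) = 340 Ω
X = 268 − 340 = -72.3 Ω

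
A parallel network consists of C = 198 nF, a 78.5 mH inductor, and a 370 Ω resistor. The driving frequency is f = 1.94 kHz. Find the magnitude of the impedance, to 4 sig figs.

330.1 Ω

ω = 2πf = 12190 rad/s
X_L = ωL = 956.9 Ω
X_C = 1/(ωC) = 414.3 Ω
Parallel: admittances add. Y = 1/R + 1/(jωL) + jωC
Y = (0.002703 + j0.001368) S
|Y| = 0.003029 S → |Z| = 1/|Y| = 330.1 Ω, ∠Z = −∠Y = -26.85°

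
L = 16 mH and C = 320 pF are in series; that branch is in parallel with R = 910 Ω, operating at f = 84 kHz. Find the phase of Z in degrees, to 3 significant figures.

ω = 2πf = 527800 rad/s
X_L = ωL = 8440 Ω
X_C = 1/(ωC) = 5920 Ω
Branch 1: Z₁ = R = 910 Ω
Branch 2 (series LC): Z₂ = j(X_L − X_C) = j2520 Ω
Parallel: Z = Z₁Z₂/(Z₁+Z₂), |Z| = 856 Ω, ∠Z = 19.8°

19.8°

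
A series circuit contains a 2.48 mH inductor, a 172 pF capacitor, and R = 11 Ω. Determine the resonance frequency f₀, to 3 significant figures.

ω₀ = 1/√(LC) = 1/√(0.00248 × 1.72e-10) = 1.531e+06 rad/s
f₀ = ω₀/(2π) = 244 kHz

244 kHz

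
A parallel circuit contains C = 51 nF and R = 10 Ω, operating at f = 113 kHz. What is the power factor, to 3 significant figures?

ω = 2πf = 710000 rad/s
X_C = 1/(ωC) = 27.6 Ω
Parallel: admittances add. Y = 1/R + jωC
Y = (0.100 + j0.0362) S
|Y| = 0.106 S → |Z| = 1/|Y| = 9.40 Ω, ∠Z = −∠Y = -19.9°
cos φ = cos(-19.9°) = 0.940

0.940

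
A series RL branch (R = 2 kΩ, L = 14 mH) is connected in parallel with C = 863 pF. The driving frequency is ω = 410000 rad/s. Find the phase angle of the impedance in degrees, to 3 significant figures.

-74.7°

X_L = ωL = 5740 Ω
X_C = 1/(ωC) = 2830 Ω
Branch 1 (R+jX_L): Z₁ = 2000 + j5740 Ω, |Z₁| = 6080 Ω
Branch 2 (−jX_C): Z₂ = −j2830 Ω
Parallel: Z = Z₁Z₂/(Z₁+Z₂), |Z| = 4860 Ω, ∠Z = -74.7°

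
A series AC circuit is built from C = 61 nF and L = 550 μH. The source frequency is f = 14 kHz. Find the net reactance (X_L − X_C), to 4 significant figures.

-138.0 Ω

ω = 2πf = 87960 rad/s
X_L = ωL = 48.38 Ω
X_C = 1/(ωC) = 186.4 Ω
X = 48.38 − 186.4 = -138.0 Ω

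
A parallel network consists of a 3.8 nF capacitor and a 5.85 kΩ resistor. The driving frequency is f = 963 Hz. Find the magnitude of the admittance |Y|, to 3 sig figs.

172 μS

ω = 2πf = 6051 rad/s
X_C = 1/(ωC) = 43500 Ω
Parallel: admittances add. Y = 1/R + jωC
Y = (0.000171 + j2.3e-05) S
|Y| = 0.000172 S → |Z| = 1/|Y| = 5800 Ω, ∠Z = −∠Y = -7.66°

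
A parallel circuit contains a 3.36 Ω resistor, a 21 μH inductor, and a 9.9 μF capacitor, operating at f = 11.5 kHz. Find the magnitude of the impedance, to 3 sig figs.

ω = 2πf = 72260 rad/s
X_L = ωL = 1.52 Ω
X_C = 1/(ωC) = 1.40 Ω
Parallel: admittances add. Y = 1/R + 1/(jωL) + jωC
Y = (0.298 + j0.0563) S
|Y| = 0.303 S → |Z| = 1/|Y| = 3.30 Ω, ∠Z = −∠Y = -10.7°

3.30 Ω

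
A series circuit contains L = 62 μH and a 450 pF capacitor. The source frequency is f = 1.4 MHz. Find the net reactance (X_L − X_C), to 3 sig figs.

293 Ω

ω = 2πf = 8.796e+06 rad/s
X_L = ωL = 545 Ω
X_C = 1/(ωC) = 253 Ω
X = 545 − 253 = 293 Ω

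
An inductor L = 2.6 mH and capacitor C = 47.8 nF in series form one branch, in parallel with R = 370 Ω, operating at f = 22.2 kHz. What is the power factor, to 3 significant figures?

0.498

ω = 2πf = 139500 rad/s
X_L = ωL = 363 Ω
X_C = 1/(ωC) = 150 Ω
Branch 1: Z₁ = R = 370 Ω
Branch 2 (series LC): Z₂ = j(X_L − X_C) = j213 Ω
Parallel: Z = Z₁Z₂/(Z₁+Z₂), |Z| = 184 Ω, ∠Z = 60.1°
cos φ = cos(60.1°) = 0.498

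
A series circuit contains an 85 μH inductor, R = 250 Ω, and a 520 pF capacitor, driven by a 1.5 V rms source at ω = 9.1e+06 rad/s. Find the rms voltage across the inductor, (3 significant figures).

1.89 V

X_L = ωL = 774 Ω
X_C = 1/(ωC) = 211 Ω
Net reactance X = X_L − X_C = 562 Ω
Z = 250 + j562 Ω
|Z| = √(250² + 562²) = 615 Ω
I = V/|Z| = 2.44 mA
V_L = I·|Z_L| = 0.00244 × 774 = 1.89 V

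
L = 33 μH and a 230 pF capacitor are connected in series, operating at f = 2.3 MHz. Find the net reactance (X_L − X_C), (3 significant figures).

176 Ω

ω = 2πf = 1.445e+07 rad/s
X_L = ωL = 477 Ω
X_C = 1/(ωC) = 301 Ω
X = 477 − 301 = 176 Ω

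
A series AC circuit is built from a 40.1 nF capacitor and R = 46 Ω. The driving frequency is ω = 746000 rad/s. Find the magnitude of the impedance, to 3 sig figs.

X_C = 1/(ωC) = 33.4 Ω
Z = 46.0 − j33.4 Ω
|Z| = √(46.0² + 33.4²) = 56.9 Ω

56.9 Ω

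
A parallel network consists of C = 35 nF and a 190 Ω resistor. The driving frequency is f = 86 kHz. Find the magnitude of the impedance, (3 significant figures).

50.9 Ω

ω = 2πf = 540400 rad/s
X_C = 1/(ωC) = 52.9 Ω
Parallel: admittances add. Y = 1/R + jωC
Y = (0.00526 + j0.0189) S
|Y| = 0.0196 S → |Z| = 1/|Y| = 50.9 Ω, ∠Z = −∠Y = -74.4°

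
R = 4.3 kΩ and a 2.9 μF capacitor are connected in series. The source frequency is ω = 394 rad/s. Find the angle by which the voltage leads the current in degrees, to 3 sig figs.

-11.5°

X_C = 1/(ωC) = 875 Ω
Z = 4300 − j875 Ω
|Z| = √(4300² + 875²) = 4390 Ω
∠Z = arctan(-875/4300) = -11.5°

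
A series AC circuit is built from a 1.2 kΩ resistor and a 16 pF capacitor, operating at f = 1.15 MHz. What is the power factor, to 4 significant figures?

0.1374

ω = 2πf = 7.226e+06 rad/s
X_C = 1/(ωC) = 8650 Ω
Z = 1200 − j8650 Ω
|Z| = √(1200² + 8650²) = 8733 Ω
∠Z = arctan(-8650/1200) = -82.10°
cos φ = cos(-82.10°) = 0.1374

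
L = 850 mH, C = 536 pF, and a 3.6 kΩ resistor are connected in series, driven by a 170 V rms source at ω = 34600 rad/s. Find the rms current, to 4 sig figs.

X_L = ωL = 29410 Ω
X_C = 1/(ωC) = 53920 Ω
Net reactance X = X_L − X_C = -24510 Ω
Z = 3600 − j24510 Ω
|Z| = √(3600² + 24510²) = 24770 Ω
I = V/|Z| = 170/24770 = 6.862 mA

6.862 mA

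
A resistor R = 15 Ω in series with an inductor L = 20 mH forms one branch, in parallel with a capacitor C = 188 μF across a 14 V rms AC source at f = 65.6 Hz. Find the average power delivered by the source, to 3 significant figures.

ω = 2πf = 412.2 rad/s
X_L = ωL = 8.24 Ω
X_C = 1/(ωC) = 12.9 Ω
Branch 1 (R+jX_L): Z₁ = 15.0 + j8.24 Ω, |Z₁| = 17.1 Ω
Branch 2 (−jX_C): Z₂ = −j12.9 Ω
Parallel: Z = Z₁Z₂/(Z₁+Z₂), |Z| = 14.1 Ω, ∠Z = -43.9°
I = V/|Z| = 996 mA
P = VI cos φ = 14 × 0.996 × cos(-43.9°) = 10.0 W

10.0 W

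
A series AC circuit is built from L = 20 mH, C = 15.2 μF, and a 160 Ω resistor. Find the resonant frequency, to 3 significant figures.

ω₀ = 1/√(LC) = 1/√(0.02 × 1.52e-05) = 1814 rad/s
f₀ = ω₀/(2π) = 289 Hz

289 Hz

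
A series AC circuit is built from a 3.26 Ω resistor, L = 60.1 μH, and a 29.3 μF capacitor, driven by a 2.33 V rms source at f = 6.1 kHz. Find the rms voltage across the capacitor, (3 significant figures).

ω = 2πf = 38330 rad/s
X_L = ωL = 2.30 Ω
X_C = 1/(ωC) = 0.890 Ω
Net reactance X = X_L − X_C = 1.41 Ω
Z = 3.26 + j1.41 Ω
|Z| = √(3.26² + 1.41²) = 3.55 Ω
I = V/|Z| = 656 mA
V_C = I·|Z_C| = 0.656 × 0.890 = 0.584 V

0.584 V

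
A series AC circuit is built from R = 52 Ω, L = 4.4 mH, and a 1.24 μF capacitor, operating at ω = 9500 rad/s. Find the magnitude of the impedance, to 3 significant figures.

X_L = ωL = 41.8 Ω
X_C = 1/(ωC) = 84.9 Ω
Net reactance X = X_L − X_C = -43.1 Ω
Z = 52.0 − j43.1 Ω
|Z| = √(52.0² + 43.1²) = 67.5 Ω

67.5 Ω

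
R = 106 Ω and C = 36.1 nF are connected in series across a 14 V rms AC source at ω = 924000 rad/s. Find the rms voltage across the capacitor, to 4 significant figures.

X_C = 1/(ωC) = 29.98 Ω
Z = 106.0 − j29.98 Ω
|Z| = √(106.0² + 29.98²) = 110.2 Ω
I = V/|Z| = 127.1 mA
V_C = I·|Z_C| = 0.1271 × 29.98 = 3.810 V

3.810 V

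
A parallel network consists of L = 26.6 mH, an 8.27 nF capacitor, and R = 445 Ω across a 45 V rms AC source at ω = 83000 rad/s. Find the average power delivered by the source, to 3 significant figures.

X_L = ωL = 2210 Ω
X_C = 1/(ωC) = 1460 Ω
Parallel: admittances add. Y = 1/R + 1/(jωL) + jωC
Y = (0.00225 + j0.000233) S
|Y| = 0.00226 S → |Z| = 1/|Y| = 443 Ω, ∠Z = −∠Y = -5.93°
I = V/|Z| = 102 mA
P = VI cos φ = 45 × 0.102 × cos(-5.93°) = 4.55 W

4.55 W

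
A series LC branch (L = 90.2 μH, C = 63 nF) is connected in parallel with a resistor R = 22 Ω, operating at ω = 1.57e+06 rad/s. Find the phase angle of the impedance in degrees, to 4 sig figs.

X_L = ωL = 141.6 Ω
X_C = 1/(ωC) = 10.11 Ω
Branch 1: Z₁ = R = 22.00 Ω
Branch 2 (series LC): Z₂ = j(X_L − X_C) = j131.5 Ω
Parallel: Z = Z₁Z₂/(Z₁+Z₂), |Z| = 21.70 Ω, ∠Z = 9.497°

9.497°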